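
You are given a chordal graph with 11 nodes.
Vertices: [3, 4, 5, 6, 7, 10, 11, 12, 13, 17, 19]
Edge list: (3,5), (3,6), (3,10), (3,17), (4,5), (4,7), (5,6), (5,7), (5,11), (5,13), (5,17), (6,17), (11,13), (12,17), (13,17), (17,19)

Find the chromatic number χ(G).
Clique number ω(G) = 4 (lower bound: χ ≥ ω).
The clique on [3, 5, 6, 17] has size 4, forcing χ ≥ 4, and the coloring below uses 4 colors, so χ(G) = 4.
A valid 4-coloring: color 1: [5, 10, 12, 19]; color 2: [4, 11, 17]; color 3: [3, 7, 13]; color 4: [6].

χ(G) = 4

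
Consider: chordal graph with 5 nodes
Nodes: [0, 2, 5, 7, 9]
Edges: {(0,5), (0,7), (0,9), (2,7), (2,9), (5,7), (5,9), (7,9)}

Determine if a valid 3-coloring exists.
The clique on vertices [0, 5, 7, 9] has size 4 > 3, so it alone needs 4 colors.

No, G is not 3-colorable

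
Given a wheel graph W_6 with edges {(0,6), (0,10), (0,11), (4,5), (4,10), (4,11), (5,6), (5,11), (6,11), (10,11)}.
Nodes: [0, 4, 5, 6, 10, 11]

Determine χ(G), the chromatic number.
χ(G) = 4

Clique number ω(G) = 3 (lower bound: χ ≥ ω).
Odd cycle [6, 0, 10, 4, 5] needs 3 colors (χ ≥ 3).
Vertex 11 is adjacent to every vertex of [0, 4, 5, 6, 10], which already need 3 colors among themselves, so 11 needs a new color (χ ≥ 4).
The coloring below uses 4 colors, so χ(G) = 4.
A valid 4-coloring: color 1: [11]; color 2: [4, 6]; color 3: [0, 5]; color 4: [10].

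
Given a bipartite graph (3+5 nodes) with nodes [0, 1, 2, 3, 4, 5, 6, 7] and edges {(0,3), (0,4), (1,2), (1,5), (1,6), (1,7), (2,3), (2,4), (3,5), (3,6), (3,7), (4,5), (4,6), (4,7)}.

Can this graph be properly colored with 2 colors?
Yes, G is 2-colorable

A valid 2-coloring: color 1: [1, 3, 4]; color 2: [0, 2, 5, 6, 7].
(χ(G) = 2 ≤ 2.)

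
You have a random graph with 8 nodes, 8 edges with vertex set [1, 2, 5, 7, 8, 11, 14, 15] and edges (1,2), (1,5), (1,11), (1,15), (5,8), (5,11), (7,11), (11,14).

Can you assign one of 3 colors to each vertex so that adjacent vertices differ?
A valid 3-coloring: color 1: [1, 7, 8, 14]; color 2: [2, 11, 15]; color 3: [5].
(χ(G) = 3 ≤ 3.)

Yes, G is 3-colorable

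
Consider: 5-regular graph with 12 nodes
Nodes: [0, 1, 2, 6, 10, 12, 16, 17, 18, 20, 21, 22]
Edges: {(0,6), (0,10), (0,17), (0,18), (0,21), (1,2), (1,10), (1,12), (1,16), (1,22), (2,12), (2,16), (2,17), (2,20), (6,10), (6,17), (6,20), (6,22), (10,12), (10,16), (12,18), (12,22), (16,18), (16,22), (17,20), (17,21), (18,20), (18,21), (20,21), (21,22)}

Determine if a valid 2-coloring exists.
The clique on vertices [0, 18, 21] has size 3 > 2, so it alone needs 3 colors.

No, G is not 2-colorable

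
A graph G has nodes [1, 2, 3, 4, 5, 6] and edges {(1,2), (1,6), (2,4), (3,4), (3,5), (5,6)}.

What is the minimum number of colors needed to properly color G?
Clique number ω(G) = 2 (lower bound: χ ≥ ω).
The graph is bipartite (no odd cycle), so 2 colors suffice: χ(G) = 2.
A valid 2-coloring: color 1: [2, 3, 6]; color 2: [1, 4, 5].

χ(G) = 2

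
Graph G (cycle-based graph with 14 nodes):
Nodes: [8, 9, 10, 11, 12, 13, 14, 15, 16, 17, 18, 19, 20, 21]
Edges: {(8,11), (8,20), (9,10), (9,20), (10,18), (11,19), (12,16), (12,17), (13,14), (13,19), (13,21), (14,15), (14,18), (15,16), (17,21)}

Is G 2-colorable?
No, G is not 2-colorable

Odd cycle [21, 17, 12, 16, 15, 14, 13] needs 3 colors (χ ≥ 3).
Hence χ(G) ≥ 3 > 2, so no proper 2-coloring exists.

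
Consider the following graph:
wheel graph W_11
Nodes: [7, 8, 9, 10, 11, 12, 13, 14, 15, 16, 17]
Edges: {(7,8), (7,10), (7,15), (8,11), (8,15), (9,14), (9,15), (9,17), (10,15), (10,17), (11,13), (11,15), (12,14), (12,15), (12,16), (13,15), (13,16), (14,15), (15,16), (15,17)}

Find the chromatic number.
Clique number ω(G) = 3 (lower bound: χ ≥ ω).
The clique on [7, 8, 15] has size 3, forcing χ ≥ 3, and the coloring below uses 3 colors, so χ(G) = 3.
A valid 3-coloring: color 1: [15]; color 2: [7, 11, 14, 16, 17]; color 3: [8, 9, 10, 12, 13].

χ(G) = 3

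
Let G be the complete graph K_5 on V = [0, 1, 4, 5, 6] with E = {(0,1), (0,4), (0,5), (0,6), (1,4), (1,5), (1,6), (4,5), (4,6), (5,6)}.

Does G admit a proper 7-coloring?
Yes, G is 7-colorable

A valid 7-coloring: color 1: [0]; color 2: [6]; color 3: [5]; color 4: [4]; color 5: [1].
(χ(G) = 5 ≤ 7.)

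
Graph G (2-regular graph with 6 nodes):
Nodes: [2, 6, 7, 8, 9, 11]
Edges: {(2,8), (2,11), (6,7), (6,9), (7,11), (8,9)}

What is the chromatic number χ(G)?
χ(G) = 2

Clique number ω(G) = 2 (lower bound: χ ≥ ω).
The graph is bipartite (no odd cycle), so 2 colors suffice: χ(G) = 2.
A valid 2-coloring: color 1: [6, 8, 11]; color 2: [2, 7, 9].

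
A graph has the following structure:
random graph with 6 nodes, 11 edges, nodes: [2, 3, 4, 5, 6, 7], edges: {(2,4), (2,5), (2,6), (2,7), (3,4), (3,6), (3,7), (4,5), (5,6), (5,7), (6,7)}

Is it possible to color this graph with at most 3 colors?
No, G is not 3-colorable

The clique on vertices [2, 5, 6, 7] has size 4 > 3, so it alone needs 4 colors.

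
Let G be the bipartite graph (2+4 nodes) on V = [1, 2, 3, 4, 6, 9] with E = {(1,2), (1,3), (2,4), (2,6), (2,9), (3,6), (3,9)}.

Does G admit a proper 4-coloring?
A valid 4-coloring: color 1: [2, 3]; color 2: [1, 4, 6, 9].
(χ(G) = 2 ≤ 4.)

Yes, G is 4-colorable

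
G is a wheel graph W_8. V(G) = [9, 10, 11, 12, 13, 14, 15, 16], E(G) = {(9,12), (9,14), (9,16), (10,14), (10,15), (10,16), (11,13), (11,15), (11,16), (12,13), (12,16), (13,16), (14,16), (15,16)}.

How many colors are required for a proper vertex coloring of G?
χ(G) = 4

Clique number ω(G) = 3 (lower bound: χ ≥ ω).
Odd cycle [14, 10, 15, 11, 13, 12, 9] needs 3 colors (χ ≥ 3).
Vertex 16 is adjacent to every vertex of [9, 10, 11, 12, 13, 14, 15], which already need 3 colors among themselves, so 16 needs a new color (χ ≥ 4).
The coloring below uses 4 colors, so χ(G) = 4.
A valid 4-coloring: color 1: [16]; color 2: [12, 14, 15]; color 3: [9, 10, 11]; color 4: [13].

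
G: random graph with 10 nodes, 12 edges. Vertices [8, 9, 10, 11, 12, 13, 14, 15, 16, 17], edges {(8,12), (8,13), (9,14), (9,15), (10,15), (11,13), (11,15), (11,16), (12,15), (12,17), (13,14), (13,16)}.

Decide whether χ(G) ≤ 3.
A valid 3-coloring: color 1: [13, 15, 17]; color 2: [9, 10, 11, 12]; color 3: [8, 14, 16].
(χ(G) = 3 ≤ 3.)

Yes, G is 3-colorable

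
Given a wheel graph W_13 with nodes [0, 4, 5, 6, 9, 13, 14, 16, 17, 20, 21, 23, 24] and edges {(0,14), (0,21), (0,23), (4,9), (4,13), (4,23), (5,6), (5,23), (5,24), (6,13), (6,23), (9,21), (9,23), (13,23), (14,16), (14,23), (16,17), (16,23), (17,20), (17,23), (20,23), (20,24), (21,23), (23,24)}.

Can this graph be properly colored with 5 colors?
Yes, G is 5-colorable

A valid 5-coloring: color 1: [23]; color 2: [4, 6, 14, 17, 21, 24]; color 3: [0, 5, 9, 13, 16, 20].
(χ(G) = 3 ≤ 5.)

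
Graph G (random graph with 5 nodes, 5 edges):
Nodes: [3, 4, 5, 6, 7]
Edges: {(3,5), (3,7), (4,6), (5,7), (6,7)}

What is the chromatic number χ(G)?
χ(G) = 3

Clique number ω(G) = 3 (lower bound: χ ≥ ω).
The clique on [3, 5, 7] has size 3, forcing χ ≥ 3, and the coloring below uses 3 colors, so χ(G) = 3.
A valid 3-coloring: color 1: [4, 7]; color 2: [3, 6]; color 3: [5].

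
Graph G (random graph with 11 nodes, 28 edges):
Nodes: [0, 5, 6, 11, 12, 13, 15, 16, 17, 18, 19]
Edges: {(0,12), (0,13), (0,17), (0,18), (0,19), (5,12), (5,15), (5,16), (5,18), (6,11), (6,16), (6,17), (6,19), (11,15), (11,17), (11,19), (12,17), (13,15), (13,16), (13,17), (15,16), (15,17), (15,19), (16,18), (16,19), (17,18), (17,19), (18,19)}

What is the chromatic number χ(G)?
Clique number ω(G) = 4 (lower bound: χ ≥ ω).
The clique on [0, 17, 18, 19] has size 4, forcing χ ≥ 4, and the coloring below uses 4 colors, so χ(G) = 4.
A valid 4-coloring: color 1: [16, 17]; color 2: [5, 13, 19]; color 3: [6, 12, 15, 18]; color 4: [0, 11].

χ(G) = 4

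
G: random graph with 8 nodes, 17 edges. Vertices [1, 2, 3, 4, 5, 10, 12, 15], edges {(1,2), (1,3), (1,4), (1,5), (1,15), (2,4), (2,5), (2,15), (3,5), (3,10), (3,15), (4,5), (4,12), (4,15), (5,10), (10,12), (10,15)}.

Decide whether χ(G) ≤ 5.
Yes, G is 5-colorable

A valid 5-coloring: color 1: [5, 12, 15]; color 2: [3, 4]; color 3: [1, 10]; color 4: [2].
(χ(G) = 4 ≤ 5.)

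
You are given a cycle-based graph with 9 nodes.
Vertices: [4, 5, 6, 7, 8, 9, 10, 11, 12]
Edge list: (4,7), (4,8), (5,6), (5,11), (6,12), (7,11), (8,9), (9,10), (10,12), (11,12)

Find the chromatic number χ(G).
χ(G) = 3

Clique number ω(G) = 2 (lower bound: χ ≥ ω).
Odd cycle [8, 4, 7, 11, 12, 10, 9] needs 3 colors (χ ≥ 3).
The coloring below uses 3 colors, so χ(G) = 3.
A valid 3-coloring: color 1: [6, 8, 10, 11]; color 2: [4, 5, 9, 12]; color 3: [7].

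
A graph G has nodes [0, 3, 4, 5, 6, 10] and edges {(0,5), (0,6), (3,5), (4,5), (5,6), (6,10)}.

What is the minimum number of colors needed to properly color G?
χ(G) = 3

Clique number ω(G) = 3 (lower bound: χ ≥ ω).
The clique on [0, 5, 6] has size 3, forcing χ ≥ 3, and the coloring below uses 3 colors, so χ(G) = 3.
A valid 3-coloring: color 1: [5, 10]; color 2: [3, 4, 6]; color 3: [0].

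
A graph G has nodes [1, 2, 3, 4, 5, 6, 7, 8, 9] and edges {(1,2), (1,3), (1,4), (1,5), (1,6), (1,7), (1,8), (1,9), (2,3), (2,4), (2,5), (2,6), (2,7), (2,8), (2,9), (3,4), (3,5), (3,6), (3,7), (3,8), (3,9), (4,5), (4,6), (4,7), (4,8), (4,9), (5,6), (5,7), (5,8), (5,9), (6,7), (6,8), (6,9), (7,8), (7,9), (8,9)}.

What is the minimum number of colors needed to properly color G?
Clique number ω(G) = 9 (lower bound: χ ≥ ω).
The clique on [1, 2, 3, 4, 5, 6, 7, 8, 9] has size 9, forcing χ ≥ 9, and the coloring below uses 9 colors, so χ(G) = 9.
A valid 9-coloring: color 1: [9]; color 2: [6]; color 3: [7]; color 4: [3]; color 5: [5]; color 6: [4]; color 7: [1]; color 8: [2]; color 9: [8].

χ(G) = 9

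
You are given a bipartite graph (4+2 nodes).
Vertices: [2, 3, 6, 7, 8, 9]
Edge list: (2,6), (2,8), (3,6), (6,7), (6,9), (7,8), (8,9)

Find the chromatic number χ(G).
χ(G) = 2

Clique number ω(G) = 2 (lower bound: χ ≥ ω).
The graph is bipartite (no odd cycle), so 2 colors suffice: χ(G) = 2.
A valid 2-coloring: color 1: [6, 8]; color 2: [2, 3, 7, 9].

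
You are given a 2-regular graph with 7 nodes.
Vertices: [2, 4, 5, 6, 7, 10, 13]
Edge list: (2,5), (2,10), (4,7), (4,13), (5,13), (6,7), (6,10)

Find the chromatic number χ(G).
Clique number ω(G) = 2 (lower bound: χ ≥ ω).
Odd cycle [5, 13, 4, 7, 6, 10, 2] needs 3 colors (χ ≥ 3).
The coloring below uses 3 colors, so χ(G) = 3.
A valid 3-coloring: color 1: [4, 5, 10]; color 2: [2, 6, 13]; color 3: [7].

χ(G) = 3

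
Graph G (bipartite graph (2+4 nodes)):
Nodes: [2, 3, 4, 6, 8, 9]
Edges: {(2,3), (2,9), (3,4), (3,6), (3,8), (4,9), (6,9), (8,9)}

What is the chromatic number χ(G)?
Clique number ω(G) = 2 (lower bound: χ ≥ ω).
The graph is bipartite (no odd cycle), so 2 colors suffice: χ(G) = 2.
A valid 2-coloring: color 1: [3, 9]; color 2: [2, 4, 6, 8].

χ(G) = 2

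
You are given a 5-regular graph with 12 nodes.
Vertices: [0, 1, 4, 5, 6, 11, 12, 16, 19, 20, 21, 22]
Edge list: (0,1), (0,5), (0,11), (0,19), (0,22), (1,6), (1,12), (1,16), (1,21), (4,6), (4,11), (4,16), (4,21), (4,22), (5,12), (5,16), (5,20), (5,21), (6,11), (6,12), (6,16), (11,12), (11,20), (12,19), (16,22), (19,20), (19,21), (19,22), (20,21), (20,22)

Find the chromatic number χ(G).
Clique number ω(G) = 3 (lower bound: χ ≥ ω).
Odd cycle [11, 4, 16, 1, 12] needs 3 colors (χ ≥ 3).
Vertex 6 is adjacent to every vertex of [1, 4, 11, 12, 16], which already need 3 colors among themselves, so 6 needs a new color (χ ≥ 4).
The coloring below uses 4 colors, so χ(G) = 4.
A valid 4-coloring: color 1: [6, 21, 22]; color 2: [1, 5, 11, 19]; color 3: [0, 12, 16, 20]; color 4: [4].

χ(G) = 4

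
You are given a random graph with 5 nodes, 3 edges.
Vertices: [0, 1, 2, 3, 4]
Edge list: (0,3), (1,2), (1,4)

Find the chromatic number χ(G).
Clique number ω(G) = 2 (lower bound: χ ≥ ω).
The graph is bipartite (no odd cycle), so 2 colors suffice: χ(G) = 2.
A valid 2-coloring: color 1: [0, 1]; color 2: [2, 3, 4].

χ(G) = 2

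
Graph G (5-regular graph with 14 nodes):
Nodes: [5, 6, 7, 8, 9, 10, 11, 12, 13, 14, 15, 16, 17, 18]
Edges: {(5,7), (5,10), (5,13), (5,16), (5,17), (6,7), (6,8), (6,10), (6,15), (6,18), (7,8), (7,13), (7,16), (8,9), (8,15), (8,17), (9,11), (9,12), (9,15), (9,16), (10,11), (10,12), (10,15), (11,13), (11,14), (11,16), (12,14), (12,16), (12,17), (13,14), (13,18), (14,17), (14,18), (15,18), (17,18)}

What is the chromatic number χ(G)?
χ(G) = 4

Clique number ω(G) = 3 (lower bound: χ ≥ ω).
Suppose a proper 3-coloring c exists. The clique [5, 7, 13] takes 3 distinct colors; by symmetry let c(5) = 1, c(7) = 2, c(13) = 3.
- Vertex 16: neighbors [5, 7] already have colors [1, 2] ⇒ c(16) = 3.
- Vertex 6: neighbors [7] already have colors [2]; try each remaining color.
- Case c(6) = 1:
  - Vertex 8: neighbors [6, 7] already have colors [1, 2] ⇒ c(8) = 3.
  - Vertex 15: neighbors [6, 8] already have colors [1, 3] ⇒ c(15) = 2.
  - Vertex 18: neighbors [6, 15, 13] already have colors [1, 2, 3] — all 3 colors blocked. Contradiction.
- Case c(6) = 3:
  - Vertex 8: neighbors [7, 6] already have colors [2, 3] ⇒ c(8) = 1.
  - Vertex 9: neighbors [8, 16] already have colors [1, 3] ⇒ c(9) = 2.
  - Vertex 15: neighbors [8, 9, 6] already have colors [1, 2, 3] — all 3 colors blocked. Contradiction.
Every case ends in a contradiction, so G has no proper 3-coloring (χ ≥ 4).
The coloring below uses 4 colors, so χ(G) = 4.
A valid 4-coloring: color 1: [6, 13, 16, 17]; color 2: [5, 8, 11, 12, 18]; color 3: [7, 14, 15]; color 4: [9, 10].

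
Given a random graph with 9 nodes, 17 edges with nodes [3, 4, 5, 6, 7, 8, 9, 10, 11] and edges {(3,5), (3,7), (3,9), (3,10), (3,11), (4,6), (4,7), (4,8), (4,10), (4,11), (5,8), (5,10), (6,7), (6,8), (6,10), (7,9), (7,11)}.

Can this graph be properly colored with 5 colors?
A valid 5-coloring: color 1: [3, 4]; color 2: [7, 8, 10]; color 3: [5, 6, 9, 11].
(χ(G) = 3 ≤ 5.)

Yes, G is 5-colorable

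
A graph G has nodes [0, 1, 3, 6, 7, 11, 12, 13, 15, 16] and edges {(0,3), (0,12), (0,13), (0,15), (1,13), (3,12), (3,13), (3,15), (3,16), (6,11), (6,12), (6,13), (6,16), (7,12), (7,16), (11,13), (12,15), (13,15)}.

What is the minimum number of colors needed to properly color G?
χ(G) = 4

Clique number ω(G) = 4 (lower bound: χ ≥ ω).
The clique on [0, 3, 12, 15] has size 4, forcing χ ≥ 4, and the coloring below uses 4 colors, so χ(G) = 4.
A valid 4-coloring: color 1: [12, 13, 16]; color 2: [1, 3, 6, 7]; color 3: [0, 11]; color 4: [15].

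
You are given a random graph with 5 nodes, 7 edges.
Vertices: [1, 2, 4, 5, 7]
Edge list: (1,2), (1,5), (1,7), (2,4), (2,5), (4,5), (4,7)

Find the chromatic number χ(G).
χ(G) = 3

Clique number ω(G) = 3 (lower bound: χ ≥ ω).
The clique on [1, 2, 5] has size 3, forcing χ ≥ 3, and the coloring below uses 3 colors, so χ(G) = 3.
A valid 3-coloring: color 1: [2, 7]; color 2: [1, 4]; color 3: [5].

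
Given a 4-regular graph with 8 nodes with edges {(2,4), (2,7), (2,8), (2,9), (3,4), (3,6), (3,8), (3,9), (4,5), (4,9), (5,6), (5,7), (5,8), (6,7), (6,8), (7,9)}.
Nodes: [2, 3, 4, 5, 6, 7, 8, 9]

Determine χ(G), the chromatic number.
χ(G) = 3

Clique number ω(G) = 3 (lower bound: χ ≥ ω).
The clique on [2, 4, 9] has size 3, forcing χ ≥ 3, and the coloring below uses 3 colors, so χ(G) = 3.
A valid 3-coloring: color 1: [6, 9]; color 2: [4, 7, 8]; color 3: [2, 3, 5].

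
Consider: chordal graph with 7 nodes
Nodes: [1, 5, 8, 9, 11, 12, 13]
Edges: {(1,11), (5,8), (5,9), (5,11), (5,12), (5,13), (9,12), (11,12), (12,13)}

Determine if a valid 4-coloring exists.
A valid 4-coloring: color 1: [1, 5]; color 2: [8, 12]; color 3: [9, 11, 13].
(χ(G) = 3 ≤ 4.)

Yes, G is 4-colorable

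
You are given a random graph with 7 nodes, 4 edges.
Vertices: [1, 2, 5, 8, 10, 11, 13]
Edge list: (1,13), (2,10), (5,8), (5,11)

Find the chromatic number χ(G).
χ(G) = 2

Clique number ω(G) = 2 (lower bound: χ ≥ ω).
The graph is bipartite (no odd cycle), so 2 colors suffice: χ(G) = 2.
A valid 2-coloring: color 1: [5, 10, 13]; color 2: [1, 2, 8, 11].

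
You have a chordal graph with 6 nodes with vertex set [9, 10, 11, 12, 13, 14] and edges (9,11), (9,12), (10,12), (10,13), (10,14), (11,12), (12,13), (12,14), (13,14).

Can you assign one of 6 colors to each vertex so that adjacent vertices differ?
A valid 6-coloring: color 1: [12]; color 2: [11, 14]; color 3: [9, 10]; color 4: [13].
(χ(G) = 4 ≤ 6.)

Yes, G is 6-colorable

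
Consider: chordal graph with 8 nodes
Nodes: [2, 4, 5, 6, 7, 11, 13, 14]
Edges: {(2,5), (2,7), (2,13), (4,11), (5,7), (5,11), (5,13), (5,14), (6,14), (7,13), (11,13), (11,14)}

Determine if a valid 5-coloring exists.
A valid 5-coloring: color 1: [4, 5, 6]; color 2: [13, 14]; color 3: [7, 11]; color 4: [2].
(χ(G) = 4 ≤ 5.)

Yes, G is 5-colorable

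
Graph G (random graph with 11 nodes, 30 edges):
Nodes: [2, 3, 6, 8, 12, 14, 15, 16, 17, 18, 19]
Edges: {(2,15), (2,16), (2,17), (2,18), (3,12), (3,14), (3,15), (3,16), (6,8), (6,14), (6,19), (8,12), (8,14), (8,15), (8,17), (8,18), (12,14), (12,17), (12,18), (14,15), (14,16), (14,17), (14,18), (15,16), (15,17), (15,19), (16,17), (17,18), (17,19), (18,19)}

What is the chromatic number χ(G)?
Clique number ω(G) = 5 (lower bound: χ ≥ ω).
The clique on [8, 12, 14, 17, 18] has size 5, forcing χ ≥ 5, and the coloring below uses 5 colors, so χ(G) = 5.
A valid 5-coloring: color 1: [2, 14, 19]; color 2: [3, 6, 17]; color 3: [15, 18]; color 4: [8, 16]; color 5: [12].

χ(G) = 5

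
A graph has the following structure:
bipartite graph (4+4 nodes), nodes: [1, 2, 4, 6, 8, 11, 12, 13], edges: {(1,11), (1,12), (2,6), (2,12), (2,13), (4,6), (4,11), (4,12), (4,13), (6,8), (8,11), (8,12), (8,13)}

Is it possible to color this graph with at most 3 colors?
Yes, G is 3-colorable

A valid 3-coloring: color 1: [1, 2, 4, 8]; color 2: [6, 11, 12, 13].
(χ(G) = 2 ≤ 3.)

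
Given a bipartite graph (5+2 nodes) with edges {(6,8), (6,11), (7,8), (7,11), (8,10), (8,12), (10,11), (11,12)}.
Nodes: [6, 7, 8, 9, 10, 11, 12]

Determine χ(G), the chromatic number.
Clique number ω(G) = 2 (lower bound: χ ≥ ω).
The graph is bipartite (no odd cycle), so 2 colors suffice: χ(G) = 2.
A valid 2-coloring: color 1: [8, 9, 11]; color 2: [6, 7, 10, 12].

χ(G) = 2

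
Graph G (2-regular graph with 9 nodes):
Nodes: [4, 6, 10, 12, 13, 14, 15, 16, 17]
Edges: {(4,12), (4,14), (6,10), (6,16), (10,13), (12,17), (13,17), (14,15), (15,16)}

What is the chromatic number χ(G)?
Clique number ω(G) = 2 (lower bound: χ ≥ ω).
Odd cycle [17, 13, 10, 6, 16, 15, 14, 4, 12] needs 3 colors (χ ≥ 3).
The coloring below uses 3 colors, so χ(G) = 3.
A valid 3-coloring: color 1: [4, 10, 16, 17]; color 2: [6, 12, 13, 14]; color 3: [15].

χ(G) = 3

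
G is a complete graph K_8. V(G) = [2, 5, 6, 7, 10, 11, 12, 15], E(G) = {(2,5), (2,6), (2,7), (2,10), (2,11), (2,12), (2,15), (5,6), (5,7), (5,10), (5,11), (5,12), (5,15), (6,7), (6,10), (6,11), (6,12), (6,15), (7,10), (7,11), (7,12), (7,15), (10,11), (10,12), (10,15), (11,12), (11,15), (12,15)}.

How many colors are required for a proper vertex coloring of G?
Clique number ω(G) = 8 (lower bound: χ ≥ ω).
The clique on [2, 5, 6, 7, 10, 11, 12, 15] has size 8, forcing χ ≥ 8, and the coloring below uses 8 colors, so χ(G) = 8.
A valid 8-coloring: color 1: [6]; color 2: [10]; color 3: [11]; color 4: [12]; color 5: [7]; color 6: [2]; color 7: [5]; color 8: [15].

χ(G) = 8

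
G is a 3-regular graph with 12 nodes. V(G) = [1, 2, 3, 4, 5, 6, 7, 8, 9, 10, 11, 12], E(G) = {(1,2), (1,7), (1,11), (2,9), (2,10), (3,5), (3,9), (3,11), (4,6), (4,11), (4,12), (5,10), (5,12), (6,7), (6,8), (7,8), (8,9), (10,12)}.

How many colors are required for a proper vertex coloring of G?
χ(G) = 3

Clique number ω(G) = 3 (lower bound: χ ≥ ω).
The clique on [5, 10, 12] has size 3, forcing χ ≥ 3, and the coloring below uses 3 colors, so χ(G) = 3.
A valid 3-coloring: color 1: [5, 7, 9, 11]; color 2: [1, 3, 4, 8, 10]; color 3: [2, 6, 12].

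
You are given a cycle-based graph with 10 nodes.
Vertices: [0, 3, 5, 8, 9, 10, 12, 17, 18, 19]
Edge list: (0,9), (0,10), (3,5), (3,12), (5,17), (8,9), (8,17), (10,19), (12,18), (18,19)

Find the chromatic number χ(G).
Clique number ω(G) = 2 (lower bound: χ ≥ ω).
The graph is bipartite (no odd cycle), so 2 colors suffice: χ(G) = 2.
A valid 2-coloring: color 1: [3, 9, 10, 17, 18]; color 2: [0, 5, 8, 12, 19].

χ(G) = 2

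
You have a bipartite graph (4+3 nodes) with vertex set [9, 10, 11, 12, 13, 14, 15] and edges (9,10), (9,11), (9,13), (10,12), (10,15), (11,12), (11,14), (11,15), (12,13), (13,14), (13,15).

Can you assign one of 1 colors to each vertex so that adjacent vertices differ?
No, G is not 1-colorable

Edge (9,10) forces its endpoints to differ, so 1 color is not enough.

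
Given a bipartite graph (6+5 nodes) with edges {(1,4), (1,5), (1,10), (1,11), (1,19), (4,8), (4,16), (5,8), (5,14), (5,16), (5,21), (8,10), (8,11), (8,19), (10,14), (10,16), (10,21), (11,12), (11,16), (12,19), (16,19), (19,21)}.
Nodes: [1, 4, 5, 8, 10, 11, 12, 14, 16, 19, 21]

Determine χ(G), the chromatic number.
χ(G) = 2

Clique number ω(G) = 2 (lower bound: χ ≥ ω).
The graph is bipartite (no odd cycle), so 2 colors suffice: χ(G) = 2.
A valid 2-coloring: color 1: [1, 8, 12, 14, 16, 21]; color 2: [4, 5, 10, 11, 19].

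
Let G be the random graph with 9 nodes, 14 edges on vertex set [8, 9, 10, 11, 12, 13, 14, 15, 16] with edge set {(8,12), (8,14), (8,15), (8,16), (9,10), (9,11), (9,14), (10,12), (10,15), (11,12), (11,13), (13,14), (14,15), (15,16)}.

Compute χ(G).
χ(G) = 3

Clique number ω(G) = 3 (lower bound: χ ≥ ω).
The clique on [8, 15, 16] has size 3, forcing χ ≥ 3, and the coloring below uses 3 colors, so χ(G) = 3.
A valid 3-coloring: color 1: [9, 12, 13, 15]; color 2: [10, 11, 14, 16]; color 3: [8].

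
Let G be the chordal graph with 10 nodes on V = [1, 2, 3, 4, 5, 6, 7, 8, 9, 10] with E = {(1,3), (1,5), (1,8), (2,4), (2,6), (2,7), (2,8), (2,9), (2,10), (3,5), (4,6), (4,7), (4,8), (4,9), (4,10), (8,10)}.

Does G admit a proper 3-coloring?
No, G is not 3-colorable

The clique on vertices [2, 4, 8, 10] has size 4 > 3, so it alone needs 4 colors.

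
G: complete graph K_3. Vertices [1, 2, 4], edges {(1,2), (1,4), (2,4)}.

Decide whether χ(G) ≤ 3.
Yes, G is 3-colorable

A valid 3-coloring: color 1: [1]; color 2: [2]; color 3: [4].
(χ(G) = 3 ≤ 3.)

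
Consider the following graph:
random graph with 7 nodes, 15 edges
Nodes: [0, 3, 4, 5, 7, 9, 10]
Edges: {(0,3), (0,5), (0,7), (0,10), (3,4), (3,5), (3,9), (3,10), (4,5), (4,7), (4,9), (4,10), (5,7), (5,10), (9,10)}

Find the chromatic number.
χ(G) = 4

Clique number ω(G) = 4 (lower bound: χ ≥ ω).
The clique on [0, 3, 5, 10] has size 4, forcing χ ≥ 4, and the coloring below uses 4 colors, so χ(G) = 4.
A valid 4-coloring: color 1: [0, 4]; color 2: [5, 9]; color 3: [3, 7]; color 4: [10].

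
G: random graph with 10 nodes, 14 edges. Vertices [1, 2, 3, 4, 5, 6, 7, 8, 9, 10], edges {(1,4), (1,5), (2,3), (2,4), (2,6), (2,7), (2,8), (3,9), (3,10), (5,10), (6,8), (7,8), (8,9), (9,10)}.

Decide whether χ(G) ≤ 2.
The clique on vertices [2, 6, 8] has size 3 > 2, so it alone needs 3 colors.

No, G is not 2-colorable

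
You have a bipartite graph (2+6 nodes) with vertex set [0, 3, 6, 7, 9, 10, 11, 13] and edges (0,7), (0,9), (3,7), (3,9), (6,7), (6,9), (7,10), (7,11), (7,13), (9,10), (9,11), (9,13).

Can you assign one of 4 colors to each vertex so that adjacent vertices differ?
A valid 4-coloring: color 1: [7, 9]; color 2: [0, 3, 6, 10, 11, 13].
(χ(G) = 2 ≤ 4.)

Yes, G is 4-colorable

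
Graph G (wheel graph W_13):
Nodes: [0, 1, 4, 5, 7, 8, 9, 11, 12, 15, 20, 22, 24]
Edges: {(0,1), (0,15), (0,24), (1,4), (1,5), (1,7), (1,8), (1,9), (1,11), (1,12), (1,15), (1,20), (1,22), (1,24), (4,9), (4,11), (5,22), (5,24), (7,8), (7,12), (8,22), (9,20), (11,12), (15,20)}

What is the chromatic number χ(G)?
χ(G) = 3

Clique number ω(G) = 3 (lower bound: χ ≥ ω).
The clique on [0, 1, 24] has size 3, forcing χ ≥ 3, and the coloring below uses 3 colors, so χ(G) = 3.
A valid 3-coloring: color 1: [1]; color 2: [7, 9, 11, 15, 22, 24]; color 3: [0, 4, 5, 8, 12, 20].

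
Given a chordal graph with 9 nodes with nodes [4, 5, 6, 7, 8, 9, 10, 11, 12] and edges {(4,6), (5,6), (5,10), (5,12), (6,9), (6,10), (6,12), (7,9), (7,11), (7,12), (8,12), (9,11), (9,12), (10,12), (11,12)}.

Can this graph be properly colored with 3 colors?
No, G is not 3-colorable

The clique on vertices [7, 9, 11, 12] has size 4 > 3, so it alone needs 4 colors.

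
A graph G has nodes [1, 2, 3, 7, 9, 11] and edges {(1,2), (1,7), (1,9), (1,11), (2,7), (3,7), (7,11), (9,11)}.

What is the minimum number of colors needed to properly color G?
Clique number ω(G) = 3 (lower bound: χ ≥ ω).
The clique on [1, 2, 7] has size 3, forcing χ ≥ 3, and the coloring below uses 3 colors, so χ(G) = 3.
A valid 3-coloring: color 1: [7, 9]; color 2: [1, 3]; color 3: [2, 11].

χ(G) = 3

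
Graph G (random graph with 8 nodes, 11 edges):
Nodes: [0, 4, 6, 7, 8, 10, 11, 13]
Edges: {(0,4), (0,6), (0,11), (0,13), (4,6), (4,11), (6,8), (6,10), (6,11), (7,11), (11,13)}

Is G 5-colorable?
A valid 5-coloring: color 1: [6, 7, 13]; color 2: [8, 10, 11]; color 3: [0]; color 4: [4].
(χ(G) = 4 ≤ 5.)

Yes, G is 5-colorable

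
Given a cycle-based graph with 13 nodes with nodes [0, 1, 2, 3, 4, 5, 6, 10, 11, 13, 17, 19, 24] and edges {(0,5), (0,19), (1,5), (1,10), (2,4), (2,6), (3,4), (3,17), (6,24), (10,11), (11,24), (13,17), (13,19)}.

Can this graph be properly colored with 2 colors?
Odd cycle [11, 10, 1, 5, 0, 19, 13, 17, 3, 4, 2, 6, 24] needs 3 colors (χ ≥ 3).
Hence χ(G) ≥ 3 > 2, so no proper 2-coloring exists.

No, G is not 2-colorable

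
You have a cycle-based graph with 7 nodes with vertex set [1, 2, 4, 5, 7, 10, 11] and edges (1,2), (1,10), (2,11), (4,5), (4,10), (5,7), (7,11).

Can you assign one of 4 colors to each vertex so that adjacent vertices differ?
Yes, G is 4-colorable

A valid 4-coloring: color 1: [1, 4, 11]; color 2: [2, 5, 10]; color 3: [7].
(χ(G) = 3 ≤ 4.)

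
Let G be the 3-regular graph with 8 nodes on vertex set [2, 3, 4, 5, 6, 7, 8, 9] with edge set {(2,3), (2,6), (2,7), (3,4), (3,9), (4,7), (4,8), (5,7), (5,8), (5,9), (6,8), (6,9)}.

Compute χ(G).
χ(G) = 3

Clique number ω(G) = 2 (lower bound: χ ≥ ω).
Odd cycle [7, 4, 8, 6, 2] needs 3 colors (χ ≥ 3).
The coloring below uses 3 colors, so χ(G) = 3.
A valid 3-coloring: color 1: [3, 6, 7]; color 2: [2, 8, 9]; color 3: [4, 5].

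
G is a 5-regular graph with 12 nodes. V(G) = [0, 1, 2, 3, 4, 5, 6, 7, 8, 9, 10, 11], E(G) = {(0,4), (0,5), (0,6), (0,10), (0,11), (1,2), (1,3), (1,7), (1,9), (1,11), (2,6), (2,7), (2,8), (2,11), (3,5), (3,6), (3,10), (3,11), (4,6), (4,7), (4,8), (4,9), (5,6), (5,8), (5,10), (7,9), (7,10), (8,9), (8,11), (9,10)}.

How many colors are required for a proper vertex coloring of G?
χ(G) = 4

Clique number ω(G) = 3 (lower bound: χ ≥ ω).
Suppose a proper 3-coloring c exists. The clique [0, 4, 6] takes 3 distinct colors; by symmetry let c(0) = 1, c(4) = 2, c(6) = 3.
- Vertex 5: neighbors [0, 6] already have colors [1, 3] ⇒ c(5) = 2.
- Vertex 3: neighbors [5, 6] already have colors [2, 3] ⇒ c(3) = 1.
- Vertex 10: neighbors [0, 5] already have colors [1, 2] ⇒ c(10) = 3.
- Vertex 7: neighbors [4, 10] already have colors [2, 3] ⇒ c(7) = 1.
- Vertex 9: neighbors [7, 4, 10] already have colors [1, 2, 3] — all 3 colors blocked. Contradiction.
The forced assignments end in a contradiction, so G has no proper 3-coloring (χ ≥ 4).
The coloring below uses 4 colors, so χ(G) = 4.
A valid 4-coloring: color 1: [0, 2, 3, 9]; color 2: [1, 6, 8, 10]; color 3: [4, 5, 11]; color 4: [7].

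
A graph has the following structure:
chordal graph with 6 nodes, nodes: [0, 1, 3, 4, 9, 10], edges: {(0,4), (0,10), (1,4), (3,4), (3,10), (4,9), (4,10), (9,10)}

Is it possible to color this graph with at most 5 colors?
Yes, G is 5-colorable

A valid 5-coloring: color 1: [4]; color 2: [1, 10]; color 3: [0, 3, 9].
(χ(G) = 3 ≤ 5.)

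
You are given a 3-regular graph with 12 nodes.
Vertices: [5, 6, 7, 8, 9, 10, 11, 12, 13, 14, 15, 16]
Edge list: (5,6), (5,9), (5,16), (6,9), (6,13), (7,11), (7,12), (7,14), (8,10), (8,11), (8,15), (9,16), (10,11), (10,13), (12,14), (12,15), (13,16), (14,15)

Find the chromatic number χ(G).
Clique number ω(G) = 3 (lower bound: χ ≥ ω).
The clique on [5, 9, 16] has size 3, forcing χ ≥ 3, and the coloring below uses 3 colors, so χ(G) = 3.
A valid 3-coloring: color 1: [6, 7, 10, 15, 16]; color 2: [9, 11, 13, 14]; color 3: [5, 8, 12].

χ(G) = 3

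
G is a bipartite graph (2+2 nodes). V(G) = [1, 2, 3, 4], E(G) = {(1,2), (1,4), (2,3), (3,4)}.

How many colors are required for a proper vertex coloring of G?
Clique number ω(G) = 2 (lower bound: χ ≥ ω).
The graph is bipartite (no odd cycle), so 2 colors suffice: χ(G) = 2.
A valid 2-coloring: color 1: [1, 3]; color 2: [2, 4].

χ(G) = 2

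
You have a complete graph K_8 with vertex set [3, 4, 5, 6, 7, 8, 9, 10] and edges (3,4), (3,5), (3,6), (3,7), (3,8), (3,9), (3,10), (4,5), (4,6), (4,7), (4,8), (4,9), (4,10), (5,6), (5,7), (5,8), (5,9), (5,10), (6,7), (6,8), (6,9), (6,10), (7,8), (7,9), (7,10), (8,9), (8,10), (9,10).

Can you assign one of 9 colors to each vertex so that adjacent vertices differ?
A valid 9-coloring: color 1: [7]; color 2: [5]; color 3: [9]; color 4: [10]; color 5: [6]; color 6: [3]; color 7: [8]; color 8: [4].
(χ(G) = 8 ≤ 9.)

Yes, G is 9-colorable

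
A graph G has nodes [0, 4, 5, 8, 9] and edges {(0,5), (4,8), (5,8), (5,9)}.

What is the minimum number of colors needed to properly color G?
χ(G) = 2

Clique number ω(G) = 2 (lower bound: χ ≥ ω).
The graph is bipartite (no odd cycle), so 2 colors suffice: χ(G) = 2.
A valid 2-coloring: color 1: [4, 5]; color 2: [0, 8, 9].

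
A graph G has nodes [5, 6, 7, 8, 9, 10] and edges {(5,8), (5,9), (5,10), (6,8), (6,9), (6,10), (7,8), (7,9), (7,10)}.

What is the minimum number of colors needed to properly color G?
Clique number ω(G) = 2 (lower bound: χ ≥ ω).
The graph is bipartite (no odd cycle), so 2 colors suffice: χ(G) = 2.
A valid 2-coloring: color 1: [5, 6, 7]; color 2: [8, 9, 10].

χ(G) = 2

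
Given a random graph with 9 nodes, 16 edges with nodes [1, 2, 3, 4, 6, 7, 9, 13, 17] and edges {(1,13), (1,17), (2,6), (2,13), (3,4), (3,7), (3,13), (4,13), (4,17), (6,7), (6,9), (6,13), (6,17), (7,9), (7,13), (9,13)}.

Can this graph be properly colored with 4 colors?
Yes, G is 4-colorable

A valid 4-coloring: color 1: [13, 17]; color 2: [1, 3, 6]; color 3: [2, 4, 7]; color 4: [9].
(χ(G) = 4 ≤ 4.)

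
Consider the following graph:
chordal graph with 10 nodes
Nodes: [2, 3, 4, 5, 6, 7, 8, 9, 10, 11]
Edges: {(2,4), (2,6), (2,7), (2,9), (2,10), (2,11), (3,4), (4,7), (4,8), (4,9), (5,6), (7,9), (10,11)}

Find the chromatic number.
Clique number ω(G) = 4 (lower bound: χ ≥ ω).
The clique on [2, 4, 7, 9] has size 4, forcing χ ≥ 4, and the coloring below uses 4 colors, so χ(G) = 4.
A valid 4-coloring: color 1: [2, 3, 5, 8]; color 2: [4, 6, 10]; color 3: [9, 11]; color 4: [7].

χ(G) = 4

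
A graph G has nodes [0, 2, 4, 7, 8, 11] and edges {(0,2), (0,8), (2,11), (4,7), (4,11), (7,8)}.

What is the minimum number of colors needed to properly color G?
χ(G) = 2

Clique number ω(G) = 2 (lower bound: χ ≥ ω).
The graph is bipartite (no odd cycle), so 2 colors suffice: χ(G) = 2.
A valid 2-coloring: color 1: [0, 7, 11]; color 2: [2, 4, 8].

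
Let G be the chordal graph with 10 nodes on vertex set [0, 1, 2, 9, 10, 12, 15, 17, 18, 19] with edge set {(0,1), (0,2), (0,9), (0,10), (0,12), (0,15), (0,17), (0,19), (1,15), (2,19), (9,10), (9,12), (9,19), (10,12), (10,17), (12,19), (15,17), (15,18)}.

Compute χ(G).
Clique number ω(G) = 4 (lower bound: χ ≥ ω).
The clique on [0, 9, 10, 12] has size 4, forcing χ ≥ 4, and the coloring below uses 4 colors, so χ(G) = 4.
A valid 4-coloring: color 1: [0, 18]; color 2: [1, 2, 12, 17]; color 3: [10, 15, 19]; color 4: [9].

χ(G) = 4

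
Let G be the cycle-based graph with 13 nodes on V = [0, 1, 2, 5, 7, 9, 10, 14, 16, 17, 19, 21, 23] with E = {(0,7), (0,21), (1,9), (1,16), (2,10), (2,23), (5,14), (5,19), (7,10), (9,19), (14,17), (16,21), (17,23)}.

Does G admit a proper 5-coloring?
Yes, G is 5-colorable

A valid 5-coloring: color 1: [2, 5, 7, 9, 16, 17]; color 2: [1, 10, 14, 19, 21, 23]; color 3: [0].
(χ(G) = 3 ≤ 5.)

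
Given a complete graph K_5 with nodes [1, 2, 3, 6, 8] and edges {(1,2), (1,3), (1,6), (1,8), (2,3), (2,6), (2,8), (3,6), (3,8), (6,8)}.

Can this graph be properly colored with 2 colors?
No, G is not 2-colorable

The clique on vertices [1, 2, 3, 6, 8] has size 5 > 2, so it alone needs 5 colors.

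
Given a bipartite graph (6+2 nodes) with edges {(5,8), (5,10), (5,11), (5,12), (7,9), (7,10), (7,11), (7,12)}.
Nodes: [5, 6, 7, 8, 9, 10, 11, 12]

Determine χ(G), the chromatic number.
χ(G) = 2

Clique number ω(G) = 2 (lower bound: χ ≥ ω).
The graph is bipartite (no odd cycle), so 2 colors suffice: χ(G) = 2.
A valid 2-coloring: color 1: [5, 6, 7]; color 2: [8, 9, 10, 11, 12].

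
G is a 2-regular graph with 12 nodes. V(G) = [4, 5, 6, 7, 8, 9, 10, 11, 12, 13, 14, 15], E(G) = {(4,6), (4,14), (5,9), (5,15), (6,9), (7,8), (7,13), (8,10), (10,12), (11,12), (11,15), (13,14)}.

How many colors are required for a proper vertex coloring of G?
Clique number ω(G) = 2 (lower bound: χ ≥ ω).
The graph is bipartite (no odd cycle), so 2 colors suffice: χ(G) = 2.
A valid 2-coloring: color 1: [4, 8, 9, 12, 13, 15]; color 2: [5, 6, 7, 10, 11, 14].

χ(G) = 2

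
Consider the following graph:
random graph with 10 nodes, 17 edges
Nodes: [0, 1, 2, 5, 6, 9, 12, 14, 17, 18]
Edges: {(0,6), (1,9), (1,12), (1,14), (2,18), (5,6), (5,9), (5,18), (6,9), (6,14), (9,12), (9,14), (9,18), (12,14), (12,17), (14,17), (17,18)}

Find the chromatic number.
Clique number ω(G) = 4 (lower bound: χ ≥ ω).
The clique on [1, 9, 12, 14] has size 4, forcing χ ≥ 4, and the coloring below uses 4 colors, so χ(G) = 4.
A valid 4-coloring: color 1: [0, 2, 9, 17]; color 2: [5, 14]; color 3: [6, 12, 18]; color 4: [1].

χ(G) = 4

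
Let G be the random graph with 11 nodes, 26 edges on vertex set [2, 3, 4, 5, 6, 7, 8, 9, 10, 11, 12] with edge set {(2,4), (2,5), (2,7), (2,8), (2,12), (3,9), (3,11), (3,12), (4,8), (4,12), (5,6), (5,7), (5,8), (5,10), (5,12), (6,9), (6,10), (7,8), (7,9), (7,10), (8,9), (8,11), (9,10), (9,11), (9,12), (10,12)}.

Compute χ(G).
χ(G) = 4

Clique number ω(G) = 4 (lower bound: χ ≥ ω).
The clique on [2, 5, 7, 8] has size 4, forcing χ ≥ 4, and the coloring below uses 4 colors, so χ(G) = 4.
A valid 4-coloring: color 1: [4, 5, 9]; color 2: [6, 8, 12]; color 3: [2, 10, 11]; color 4: [3, 7].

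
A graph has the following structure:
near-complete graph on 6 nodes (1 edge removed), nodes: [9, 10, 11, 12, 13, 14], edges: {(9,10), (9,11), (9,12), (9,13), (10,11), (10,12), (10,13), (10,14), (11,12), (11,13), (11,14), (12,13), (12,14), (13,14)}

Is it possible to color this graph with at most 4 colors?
The clique on vertices [9, 10, 11, 12, 13] has size 5 > 4, so it alone needs 5 colors.

No, G is not 4-colorable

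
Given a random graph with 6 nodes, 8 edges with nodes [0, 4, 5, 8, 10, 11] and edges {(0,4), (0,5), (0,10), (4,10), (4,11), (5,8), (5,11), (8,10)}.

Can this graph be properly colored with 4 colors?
Yes, G is 4-colorable

A valid 4-coloring: color 1: [5, 10]; color 2: [0, 8, 11]; color 3: [4].
(χ(G) = 3 ≤ 4.)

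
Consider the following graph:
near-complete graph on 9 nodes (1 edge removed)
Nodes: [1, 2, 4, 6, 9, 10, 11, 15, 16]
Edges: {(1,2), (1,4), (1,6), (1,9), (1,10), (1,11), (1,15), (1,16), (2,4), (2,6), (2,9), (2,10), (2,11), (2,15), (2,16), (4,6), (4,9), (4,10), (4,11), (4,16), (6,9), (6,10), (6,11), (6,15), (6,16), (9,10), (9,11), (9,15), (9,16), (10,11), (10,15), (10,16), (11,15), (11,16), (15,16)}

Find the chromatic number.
χ(G) = 8

Clique number ω(G) = 8 (lower bound: χ ≥ ω).
The clique on [1, 2, 4, 6, 9, 10, 11, 16] has size 8, forcing χ ≥ 8, and the coloring below uses 8 colors, so χ(G) = 8.
A valid 8-coloring: color 1: [2]; color 2: [10]; color 3: [11]; color 4: [9]; color 5: [1]; color 6: [6]; color 7: [16]; color 8: [4, 15].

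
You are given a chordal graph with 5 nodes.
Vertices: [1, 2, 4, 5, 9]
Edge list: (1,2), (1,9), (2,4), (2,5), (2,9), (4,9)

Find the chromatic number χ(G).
Clique number ω(G) = 3 (lower bound: χ ≥ ω).
The clique on [1, 2, 9] has size 3, forcing χ ≥ 3, and the coloring below uses 3 colors, so χ(G) = 3.
A valid 3-coloring: color 1: [2]; color 2: [5, 9]; color 3: [1, 4].

χ(G) = 3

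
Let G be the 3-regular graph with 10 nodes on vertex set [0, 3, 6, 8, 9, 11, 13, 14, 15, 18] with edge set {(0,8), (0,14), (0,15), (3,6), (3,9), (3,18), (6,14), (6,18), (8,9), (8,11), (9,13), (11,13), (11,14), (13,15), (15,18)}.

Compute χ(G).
Clique number ω(G) = 3 (lower bound: χ ≥ ω).
The clique on [3, 6, 18] has size 3, forcing χ ≥ 3, and the coloring below uses 3 colors, so χ(G) = 3.
A valid 3-coloring: color 1: [3, 8, 14, 15]; color 2: [0, 6, 9, 11]; color 3: [13, 18].

χ(G) = 3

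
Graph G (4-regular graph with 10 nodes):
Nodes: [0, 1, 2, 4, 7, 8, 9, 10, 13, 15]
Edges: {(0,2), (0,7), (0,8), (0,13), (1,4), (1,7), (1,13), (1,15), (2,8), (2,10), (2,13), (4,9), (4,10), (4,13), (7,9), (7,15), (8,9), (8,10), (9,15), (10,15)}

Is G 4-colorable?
A valid 4-coloring: color 1: [7, 10, 13]; color 2: [0, 1, 9]; color 3: [2, 4, 15]; color 4: [8].
(χ(G) = 3 ≤ 4.)

Yes, G is 4-colorable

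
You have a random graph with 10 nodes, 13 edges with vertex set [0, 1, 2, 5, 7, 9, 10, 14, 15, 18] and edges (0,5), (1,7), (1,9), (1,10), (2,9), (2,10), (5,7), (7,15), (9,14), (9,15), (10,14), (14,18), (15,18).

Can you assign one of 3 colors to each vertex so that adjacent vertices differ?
Yes, G is 3-colorable

A valid 3-coloring: color 1: [0, 7, 9, 10, 18]; color 2: [1, 2, 5, 14, 15].
(χ(G) = 2 ≤ 3.)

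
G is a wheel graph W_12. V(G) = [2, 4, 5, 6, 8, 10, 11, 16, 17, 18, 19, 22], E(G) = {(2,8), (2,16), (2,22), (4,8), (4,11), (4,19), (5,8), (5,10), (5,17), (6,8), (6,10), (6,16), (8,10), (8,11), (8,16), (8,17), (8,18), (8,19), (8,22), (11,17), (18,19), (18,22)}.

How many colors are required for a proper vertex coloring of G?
χ(G) = 4

Clique number ω(G) = 3 (lower bound: χ ≥ ω).
Odd cycle [2, 22, 18, 19, 4, 11, 17, 5, 10, 6, 16] needs 3 colors (χ ≥ 3).
Vertex 8 is adjacent to every vertex of [2, 4, 5, 6, 10, 11, 16, 17, 18, 19, 22], which already need 3 colors among themselves, so 8 needs a new color (χ ≥ 4).
The coloring below uses 4 colors, so χ(G) = 4.
A valid 4-coloring: color 1: [8]; color 2: [2, 4, 6, 17, 18]; color 3: [5, 11, 16, 19, 22]; color 4: [10].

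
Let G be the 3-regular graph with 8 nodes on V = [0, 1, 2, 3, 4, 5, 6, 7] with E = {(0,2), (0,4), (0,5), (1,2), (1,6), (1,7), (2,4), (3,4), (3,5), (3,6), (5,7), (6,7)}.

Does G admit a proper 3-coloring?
A valid 3-coloring: color 1: [0, 3, 7]; color 2: [2, 5, 6]; color 3: [1, 4].
(χ(G) = 3 ≤ 3.)

Yes, G is 3-colorable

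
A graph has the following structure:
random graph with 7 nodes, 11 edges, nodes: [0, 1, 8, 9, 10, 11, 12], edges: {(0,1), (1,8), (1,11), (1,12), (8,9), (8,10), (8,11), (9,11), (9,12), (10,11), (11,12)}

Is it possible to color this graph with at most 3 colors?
Yes, G is 3-colorable

A valid 3-coloring: color 1: [0, 11]; color 2: [8, 12]; color 3: [1, 9, 10].
(χ(G) = 3 ≤ 3.)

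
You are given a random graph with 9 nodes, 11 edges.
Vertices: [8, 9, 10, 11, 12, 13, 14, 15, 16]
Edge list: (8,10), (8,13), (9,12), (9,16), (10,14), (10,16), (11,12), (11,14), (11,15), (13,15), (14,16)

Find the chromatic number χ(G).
χ(G) = 3

Clique number ω(G) = 3 (lower bound: χ ≥ ω).
The clique on [10, 14, 16] has size 3, forcing χ ≥ 3, and the coloring below uses 3 colors, so χ(G) = 3.
A valid 3-coloring: color 1: [9, 10, 11, 13]; color 2: [8, 12, 14, 15]; color 3: [16].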